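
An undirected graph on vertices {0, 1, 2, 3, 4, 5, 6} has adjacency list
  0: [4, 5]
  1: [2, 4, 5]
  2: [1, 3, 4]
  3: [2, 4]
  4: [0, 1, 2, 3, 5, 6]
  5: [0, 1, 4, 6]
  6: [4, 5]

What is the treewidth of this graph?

2

A width-2 tree decomposition is:
Bags: B1 = {1, 2, 4}  B2 = {1, 4, 5}  B3 = {0, 4, 5}  B4 = {2, 3, 4}  B5 = {4, 5, 6}
Tree: B1–B2, B2–B3, B1–B4, B3–B5
Every bag has size at most 3, so the width is 3 − 1 = 2 and tw(G) ≤ 2. On the other hand G contains the 3-clique {1, 2, 4}. A clique must lie in a single bag of any decomposition, so no decomposition can have width below 2. The upper and lower bounds meet at 2, so that is the treewidth.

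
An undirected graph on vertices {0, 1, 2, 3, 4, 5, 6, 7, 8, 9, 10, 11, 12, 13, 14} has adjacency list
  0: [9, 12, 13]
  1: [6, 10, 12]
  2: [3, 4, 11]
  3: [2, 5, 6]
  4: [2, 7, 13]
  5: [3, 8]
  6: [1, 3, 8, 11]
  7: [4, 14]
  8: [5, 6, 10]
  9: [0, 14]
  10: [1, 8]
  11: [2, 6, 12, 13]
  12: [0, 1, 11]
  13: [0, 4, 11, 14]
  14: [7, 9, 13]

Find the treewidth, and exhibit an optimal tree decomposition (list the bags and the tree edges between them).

The largest bag has 4 vertices, giving width 3; this decomposition certifies tw(G) ≤ 3. For the lower bound: the 4 vertex sets {7,9,14}, {4}, {13}, {0,2,11,12} are disjoint, each induces a connected subgraph, and every pair is joined by at least one edge of G. Contracting each set to a single vertex therefore yields K_{4} as a minor, and since treewidth is minor-monotone, tw(G) ≥ tw(K_{4}) = 3. The upper and lower bounds meet at 3, so that is the treewidth.

Treewidth 3.
One optimal decomposition is:
Bags: B1 = {4, 7, 9, 14}  B2 = {4, 9, 13, 14}  B3 = {0, 4, 9, 13}  B4 = {0, 2, 4, 13}  B5 = {0, 2, 11, 13}  B6 = {0, 2, 11, 12}  B7 = {2, 3, 11, 12}  B8 = {3, 6, 11, 12}  B9 = {1, 3, 6, 12}  B10 = {1, 3, 5, 6}  B11 = {1, 5, 6, 8}  B12 = {1, 5, 8, 10}
Tree: B1–B2, B2–B3, B3–B4, B4–B5, B5–B6, B6–B7, B7–B8, B8–B9, B9–B10, B10–B11, B11–B12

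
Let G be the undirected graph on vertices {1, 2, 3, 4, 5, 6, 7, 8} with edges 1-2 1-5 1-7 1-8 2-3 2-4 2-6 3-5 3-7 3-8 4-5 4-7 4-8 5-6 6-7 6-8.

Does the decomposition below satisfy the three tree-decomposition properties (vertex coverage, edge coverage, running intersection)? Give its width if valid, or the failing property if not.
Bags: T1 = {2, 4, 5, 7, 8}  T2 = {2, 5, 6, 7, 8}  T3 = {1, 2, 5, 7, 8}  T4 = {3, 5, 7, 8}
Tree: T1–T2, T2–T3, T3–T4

No — edge (2,3) lies in no bag.

A tree decomposition must satisfy three properties: every vertex lies in some bag; for every edge, both endpoints lie together in some bag; and for every vertex, the bags containing it form a connected subtree. Here edge (2,3) lies in no bag, so the decomposition is invalid.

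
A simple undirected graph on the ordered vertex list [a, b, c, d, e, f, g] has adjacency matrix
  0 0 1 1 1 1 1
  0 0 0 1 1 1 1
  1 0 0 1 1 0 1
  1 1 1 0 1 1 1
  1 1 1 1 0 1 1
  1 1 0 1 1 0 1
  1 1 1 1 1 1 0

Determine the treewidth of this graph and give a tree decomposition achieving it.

Treewidth 4.
One such decomposition:
Bags: B1 = {b, d, e, f, g}  B2 = {a, d, e, f, g}  B3 = {a, c, d, e, g}
Tree: B1–B2, B2–B3

Each bag holds 5 vertices, so the decomposition has width 4, which upper-bounds the treewidth. On the other hand G contains the 5-clique {a, c, d, e, g}. A clique must lie in a single bag of any decomposition, so no decomposition can have width below 4. The upper and lower bounds meet at 4, so that is the treewidth.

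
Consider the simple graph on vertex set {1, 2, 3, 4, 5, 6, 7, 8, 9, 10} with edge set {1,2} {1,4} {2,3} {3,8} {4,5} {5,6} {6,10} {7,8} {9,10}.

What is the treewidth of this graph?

A width-1 tree decomposition is:
Bags: B1 = {9, 10}  B2 = {6, 10}  B3 = {5, 6}  B4 = {4, 5}  B5 = {1, 4}  B6 = {1, 2}  B7 = {2, 3}  B8 = {3, 8}  B9 = {7, 8}
Tree: B1–B2, B2–B3, B3–B4, B4–B5, B5–B6, B6–B7, B7–B8, B8–B9
Each bag holds 2 vertices, so the decomposition has width 1, which upper-bounds the treewidth. G has an edge, so its treewidth is at least 1. The upper and lower bounds meet at 1, so that is the treewidth.

1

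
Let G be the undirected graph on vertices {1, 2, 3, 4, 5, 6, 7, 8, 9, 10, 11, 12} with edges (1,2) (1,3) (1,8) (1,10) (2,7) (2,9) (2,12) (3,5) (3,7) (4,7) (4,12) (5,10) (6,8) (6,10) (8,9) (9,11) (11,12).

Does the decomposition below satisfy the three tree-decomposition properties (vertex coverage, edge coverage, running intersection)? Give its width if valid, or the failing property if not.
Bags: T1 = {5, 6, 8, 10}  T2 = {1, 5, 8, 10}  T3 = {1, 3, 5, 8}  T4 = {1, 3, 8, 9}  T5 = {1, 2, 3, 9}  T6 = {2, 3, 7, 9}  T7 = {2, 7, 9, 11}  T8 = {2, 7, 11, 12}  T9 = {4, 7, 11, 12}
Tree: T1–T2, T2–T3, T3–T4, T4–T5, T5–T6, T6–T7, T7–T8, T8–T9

Vertex coverage: the bags together contain {1, 2, 3, 4, 5, 6, 7, 8, 9, 10, 11, 12}, the full vertex set. Edge coverage: each edge of G has both endpoints in at least one bag. Running intersection: for every vertex, the bags containing it form a connected subtree. All three properties hold, so this is a valid tree decomposition of width max|bag| − 1 = 3, and hence tw(G) ≤ 3.

Yes; width 3.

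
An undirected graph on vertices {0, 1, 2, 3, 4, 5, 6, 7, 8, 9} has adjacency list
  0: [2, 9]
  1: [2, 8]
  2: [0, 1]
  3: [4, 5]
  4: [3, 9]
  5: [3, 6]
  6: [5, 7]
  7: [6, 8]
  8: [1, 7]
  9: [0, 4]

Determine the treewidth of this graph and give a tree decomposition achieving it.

Treewidth 2.
One optimal decomposition is:
Bags: B1 = {3, 5, 6}  B2 = {3, 6, 7}  B3 = {3, 7, 8}  B4 = {1, 3, 8}  B5 = {1, 2, 3}  B6 = {0, 2, 3}  B7 = {0, 3, 9}  B8 = {3, 4, 9}
Tree: B1–B2, B2–B3, B3–B4, B4–B5, B5–B6, B6–B7, B7–B8

Each bag holds 3 vertices, so the decomposition has width 2, which upper-bounds the treewidth. The edges 3–5–6–7–8–1–2–0–9–4–3 form a cycle, so G is not a tree and its treewidth is at least 2. Combining the bounds, tw(G) = 2.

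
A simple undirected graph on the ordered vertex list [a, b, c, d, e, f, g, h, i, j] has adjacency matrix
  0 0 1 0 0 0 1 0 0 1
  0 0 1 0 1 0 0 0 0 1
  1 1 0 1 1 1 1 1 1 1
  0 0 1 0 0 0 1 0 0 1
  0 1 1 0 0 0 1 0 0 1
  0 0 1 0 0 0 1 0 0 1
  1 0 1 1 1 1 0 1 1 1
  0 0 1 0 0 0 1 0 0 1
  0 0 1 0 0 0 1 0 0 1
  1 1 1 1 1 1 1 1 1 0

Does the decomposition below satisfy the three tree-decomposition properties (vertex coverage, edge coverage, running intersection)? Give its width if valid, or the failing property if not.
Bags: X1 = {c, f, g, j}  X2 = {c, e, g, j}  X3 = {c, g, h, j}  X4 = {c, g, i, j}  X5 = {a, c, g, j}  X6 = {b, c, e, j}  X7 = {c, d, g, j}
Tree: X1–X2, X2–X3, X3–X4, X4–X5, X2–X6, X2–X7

Yes; width 3.

Vertex coverage: the bags together contain {a, b, c, d, e, f, g, h, i, j}, the full vertex set. Edge coverage: each edge of G has both endpoints in at least one bag. Running intersection: for every vertex, the bags containing it form a connected subtree. All three properties hold, so this is a valid tree decomposition of width max|bag| − 1 = 3, and hence tw(G) ≤ 3.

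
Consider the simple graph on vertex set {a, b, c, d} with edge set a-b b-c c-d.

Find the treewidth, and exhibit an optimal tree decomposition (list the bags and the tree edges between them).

Every bag has size at most 2, so the width is 2 − 1 = 1 and tw(G) ≤ 1. Since G has at least one edge (e.g. d–c), it is not an edgeless graph, so tw(G) ≥ 1. Therefore the treewidth is 1.

Treewidth 1.
One such decomposition:
Bags: B1 = {c, d}  B2 = {b, c}  B3 = {a, b}
Tree: B1–B2, B2–B3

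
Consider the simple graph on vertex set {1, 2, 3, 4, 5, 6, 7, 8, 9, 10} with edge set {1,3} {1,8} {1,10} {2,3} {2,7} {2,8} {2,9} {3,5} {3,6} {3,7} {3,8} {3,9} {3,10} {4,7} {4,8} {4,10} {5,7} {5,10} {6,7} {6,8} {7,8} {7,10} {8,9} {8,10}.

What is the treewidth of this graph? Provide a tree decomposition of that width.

Treewidth 3.
One such decomposition:
Bags: B1 = {2, 3, 8, 9}  B2 = {2, 3, 7, 8}  B3 = {3, 7, 8, 10}  B4 = {1, 3, 8, 10}  B5 = {4, 7, 8, 10}  B6 = {3, 6, 7, 8}  B7 = {3, 5, 7, 10}
Tree: B1–B2, B2–B3, B3–B4, B3–B5, B2–B6, B3–B7

Every bag has size at most 4, so the width is 4 − 1 = 3 and tw(G) ≤ 3. For the lower bound, the 4 vertices {1, 3, 8, 10} are pairwise adjacent, and any tree decomposition puts a clique entirely inside one bag — forcing width ≥ 3. Hence tw(G) = 3 exactly.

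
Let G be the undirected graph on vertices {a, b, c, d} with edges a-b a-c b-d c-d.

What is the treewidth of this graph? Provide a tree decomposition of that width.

Treewidth 2.
One such decomposition:
Bags: B1 = {a, b, d}  B2 = {a, c, d}
Tree: B1–B2

Each bag holds 3 vertices, so the decomposition has width 2, which upper-bounds the treewidth. For the lower bound, G contains the cycle d–b–a–c–d, so G is not a forest; only forests have treewidth ≤ 1, hence tw(G) ≥ 2. Hence tw(G) = 2 exactly.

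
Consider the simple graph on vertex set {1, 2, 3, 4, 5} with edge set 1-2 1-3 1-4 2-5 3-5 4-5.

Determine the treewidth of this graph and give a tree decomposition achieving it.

Treewidth 2.
One optimal decomposition is:
Bags: B1 = {1, 3, 5}  B2 = {1, 2, 5}  B3 = {1, 4, 5}
Tree: B1–B2, B2–B3

Each bag holds 3 vertices, so the decomposition has width 2, which upper-bounds the treewidth. Since 3–5–2–1–3 is a cycle in G, G is not acyclic. Forests are exactly the graphs of treewidth ≤ 1, so tw(G) ≥ 2. The upper and lower bounds meet at 2, so that is the treewidth.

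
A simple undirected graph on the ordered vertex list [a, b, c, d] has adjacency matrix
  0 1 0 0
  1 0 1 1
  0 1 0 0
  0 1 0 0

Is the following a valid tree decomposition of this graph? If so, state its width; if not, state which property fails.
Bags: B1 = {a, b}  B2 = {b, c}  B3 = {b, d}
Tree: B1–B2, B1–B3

Checking the three conditions: (i) the bags cover all of {a, b, c, d}; (ii) for each edge, some bag contains both endpoints; (iii) the bags containing any fixed vertex form a subtree. All hold, so the decomposition is valid with width 2 − 1 = 1.

Yes; width 1.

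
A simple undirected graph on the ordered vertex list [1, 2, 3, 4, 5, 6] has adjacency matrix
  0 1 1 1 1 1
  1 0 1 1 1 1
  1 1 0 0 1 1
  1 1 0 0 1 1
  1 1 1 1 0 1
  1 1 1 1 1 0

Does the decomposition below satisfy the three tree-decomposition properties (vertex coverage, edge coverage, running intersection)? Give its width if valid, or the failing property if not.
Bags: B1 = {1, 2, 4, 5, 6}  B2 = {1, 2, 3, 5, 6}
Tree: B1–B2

Yes; width 4.

Vertex coverage: the bags together contain {1, 2, 3, 4, 5, 6}, the full vertex set. Edge coverage: each edge of G has both endpoints in at least one bag. Running intersection: for every vertex, the bags containing it form a connected subtree. All three properties hold, so this is a valid tree decomposition of width max|bag| − 1 = 4, and hence tw(G) ≤ 4.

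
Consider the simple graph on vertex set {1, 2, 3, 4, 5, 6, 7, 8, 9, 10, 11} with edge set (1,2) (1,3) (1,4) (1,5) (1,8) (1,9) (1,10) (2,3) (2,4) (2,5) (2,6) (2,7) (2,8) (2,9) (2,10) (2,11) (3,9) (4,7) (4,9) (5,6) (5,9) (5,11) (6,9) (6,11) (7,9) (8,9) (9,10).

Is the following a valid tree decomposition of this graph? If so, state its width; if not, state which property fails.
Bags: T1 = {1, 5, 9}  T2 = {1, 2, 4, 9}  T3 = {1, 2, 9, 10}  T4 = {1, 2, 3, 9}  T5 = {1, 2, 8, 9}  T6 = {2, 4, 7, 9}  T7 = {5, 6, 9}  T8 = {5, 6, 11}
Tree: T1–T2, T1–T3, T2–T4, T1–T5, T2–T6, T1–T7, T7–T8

No — edge (2,5) lies in no bag.

A tree decomposition must satisfy three properties: every vertex lies in some bag; for every edge, both endpoints lie together in some bag; and for every vertex, the bags containing it form a connected subtree. Here edge (2,5) lies in no bag, so the decomposition is invalid.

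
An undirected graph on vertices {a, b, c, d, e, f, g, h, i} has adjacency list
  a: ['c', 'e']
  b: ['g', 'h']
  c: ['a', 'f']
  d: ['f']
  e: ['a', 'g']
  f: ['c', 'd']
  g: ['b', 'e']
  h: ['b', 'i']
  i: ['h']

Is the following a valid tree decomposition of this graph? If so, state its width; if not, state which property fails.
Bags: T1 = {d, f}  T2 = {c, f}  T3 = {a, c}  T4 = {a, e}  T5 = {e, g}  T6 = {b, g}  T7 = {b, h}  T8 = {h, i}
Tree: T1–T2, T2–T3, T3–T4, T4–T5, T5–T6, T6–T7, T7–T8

Vertex coverage: the bags together contain {a, b, c, d, e, f, g, h, i}, the full vertex set. Edge coverage: each edge of G has both endpoints in at least one bag. Running intersection: for every vertex, the bags containing it form a connected subtree. All three properties hold, so this is a valid tree decomposition of width max|bag| − 1 = 1, and hence tw(G) ≤ 1.

Yes; width 1.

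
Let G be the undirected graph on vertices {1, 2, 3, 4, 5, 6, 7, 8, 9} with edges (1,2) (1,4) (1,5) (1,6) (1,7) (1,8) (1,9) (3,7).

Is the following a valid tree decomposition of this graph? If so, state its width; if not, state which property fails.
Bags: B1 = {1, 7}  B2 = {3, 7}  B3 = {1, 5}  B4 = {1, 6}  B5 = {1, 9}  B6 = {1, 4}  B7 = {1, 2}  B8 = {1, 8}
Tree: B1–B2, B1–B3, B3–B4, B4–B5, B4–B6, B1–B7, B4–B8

Vertex coverage: the bags together contain {1, 2, 3, 4, 5, 6, 7, 8, 9}, the full vertex set. Edge coverage: each edge of G has both endpoints in at least one bag. Running intersection: for every vertex, the bags containing it form a connected subtree. All three properties hold, so this is a valid tree decomposition of width max|bag| − 1 = 1, and hence tw(G) ≤ 1.

Yes; width 1.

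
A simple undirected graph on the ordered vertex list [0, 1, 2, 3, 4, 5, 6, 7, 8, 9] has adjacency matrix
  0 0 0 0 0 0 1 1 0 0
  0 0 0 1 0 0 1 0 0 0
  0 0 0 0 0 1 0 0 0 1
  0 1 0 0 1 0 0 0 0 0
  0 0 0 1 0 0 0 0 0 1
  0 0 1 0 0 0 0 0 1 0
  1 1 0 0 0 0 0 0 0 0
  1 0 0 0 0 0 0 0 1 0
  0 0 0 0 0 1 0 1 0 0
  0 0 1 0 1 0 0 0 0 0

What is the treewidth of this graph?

2

A width-2 tree decomposition is:
Bags: B1 = {3, 4, 9}  B2 = {2, 3, 9}  B3 = {2, 3, 5}  B4 = {3, 5, 8}  B5 = {3, 7, 8}  B6 = {0, 3, 7}  B7 = {0, 3, 6}  B8 = {1, 3, 6}
Tree: B1–B2, B2–B3, B3–B4, B4–B5, B5–B6, B6–B7, B7–B8
Each bag holds 3 vertices, so the decomposition has width 2, which upper-bounds the treewidth. Since 3–4–9–2–5–8–7–0–6–1–3 is a cycle in G, G is not acyclic. Forests are exactly the graphs of treewidth ≤ 1, so tw(G) ≥ 2. Hence tw(G) = 2 exactly.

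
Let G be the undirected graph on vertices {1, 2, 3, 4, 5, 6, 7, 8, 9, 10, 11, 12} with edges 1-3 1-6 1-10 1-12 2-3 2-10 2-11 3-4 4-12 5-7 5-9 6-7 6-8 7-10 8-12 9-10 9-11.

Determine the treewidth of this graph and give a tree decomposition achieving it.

Treewidth 3.
One such decomposition:
Bags: B1 = {2, 5, 9, 11}  B2 = {2, 5, 9, 10}  B3 = {2, 5, 7, 10}  B4 = {2, 3, 7, 10}  B5 = {1, 3, 7, 10}  B6 = {1, 3, 6, 7}  B7 = {1, 3, 4, 6}  B8 = {1, 4, 6, 12}  B9 = {4, 6, 8, 12}
Tree: B1–B2, B2–B3, B3–B4, B4–B5, B5–B6, B6–B7, B7–B8, B8–B9

Each bag holds 4 vertices, so the decomposition has width 3, which upper-bounds the treewidth. For the lower bound: the 4 vertex sets {5,9,11}, {2}, {10}, {1,3,6,7} are disjoint, each induces a connected subgraph, and every pair is joined by at least one edge of G. Contracting each set to a single vertex therefore yields K_{4} as a minor, and since treewidth is minor-monotone, tw(G) ≥ tw(K_{4}) = 3. Therefore the treewidth is 3.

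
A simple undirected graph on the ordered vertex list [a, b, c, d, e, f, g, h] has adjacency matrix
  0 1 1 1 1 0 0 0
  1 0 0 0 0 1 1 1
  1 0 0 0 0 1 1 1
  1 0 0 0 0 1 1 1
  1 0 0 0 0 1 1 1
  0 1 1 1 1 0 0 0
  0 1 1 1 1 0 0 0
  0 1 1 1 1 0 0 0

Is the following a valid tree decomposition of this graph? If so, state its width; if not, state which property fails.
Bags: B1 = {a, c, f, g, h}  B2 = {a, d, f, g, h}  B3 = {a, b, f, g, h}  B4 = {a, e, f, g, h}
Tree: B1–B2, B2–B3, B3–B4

Yes; width 4.

Every vertex of G appears in some bag (union = {a, b, c, d, e, f, g, h}); every edge is covered by a bag; and for each vertex v the set of bags containing v is connected in the bag tree. The decomposition is therefore valid. The largest bag has 5 vertices, so the width is 4.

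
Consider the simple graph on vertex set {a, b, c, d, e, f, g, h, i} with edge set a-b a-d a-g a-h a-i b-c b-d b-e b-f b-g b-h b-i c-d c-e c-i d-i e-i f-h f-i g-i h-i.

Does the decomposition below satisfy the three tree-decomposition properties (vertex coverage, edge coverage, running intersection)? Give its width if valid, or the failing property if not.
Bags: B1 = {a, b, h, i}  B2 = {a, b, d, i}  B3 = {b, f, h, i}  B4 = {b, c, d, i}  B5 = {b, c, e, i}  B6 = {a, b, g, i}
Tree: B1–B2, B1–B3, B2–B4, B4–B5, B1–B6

Checking the three conditions: (i) the bags cover all of {a, b, c, d, e, f, g, h, i}; (ii) for each edge, some bag contains both endpoints; (iii) the bags containing any fixed vertex form a subtree. All hold, so the decomposition is valid with width 4 − 1 = 3.

Yes; width 3.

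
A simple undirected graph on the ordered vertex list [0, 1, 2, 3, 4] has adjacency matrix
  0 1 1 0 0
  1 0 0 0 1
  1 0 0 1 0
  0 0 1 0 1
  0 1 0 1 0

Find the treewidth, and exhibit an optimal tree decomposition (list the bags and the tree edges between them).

Treewidth 2.
One such decomposition:
Bags: B1 = {1, 3, 4}  B2 = {1, 2, 3}  B3 = {0, 1, 2}
Tree: B1–B2, B2–B3

Each bag holds 3 vertices, so the decomposition has width 2, which upper-bounds the treewidth. Since 1–4–3–2–0–1 is a cycle in G, G is not acyclic. Forests are exactly the graphs of treewidth ≤ 1, so tw(G) ≥ 2. Hence tw(G) = 2 exactly.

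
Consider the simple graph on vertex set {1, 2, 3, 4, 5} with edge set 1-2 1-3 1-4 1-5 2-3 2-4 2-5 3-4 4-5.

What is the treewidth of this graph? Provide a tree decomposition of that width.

The largest bag has 4 vertices, giving width 3; this decomposition certifies tw(G) ≤ 3. On the other hand G contains the 4-clique {1, 2, 3, 4}. A clique must lie in a single bag of any decomposition, so no decomposition can have width below 3. Combining the bounds, tw(G) = 3.

Treewidth 3.
Bags: B1 = {1, 2, 4, 5}  B2 = {1, 2, 3, 4}
Tree: B1–B2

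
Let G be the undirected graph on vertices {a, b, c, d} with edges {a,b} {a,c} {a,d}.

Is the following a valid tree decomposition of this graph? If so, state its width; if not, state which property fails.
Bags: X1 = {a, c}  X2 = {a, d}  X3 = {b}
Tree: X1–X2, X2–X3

No — edge (a,b) lies in no bag.

A tree decomposition must satisfy three properties: every vertex lies in some bag; for every edge, both endpoints lie together in some bag; and for every vertex, the bags containing it form a connected subtree. Here edge (a,b) lies in no bag, so the decomposition is invalid.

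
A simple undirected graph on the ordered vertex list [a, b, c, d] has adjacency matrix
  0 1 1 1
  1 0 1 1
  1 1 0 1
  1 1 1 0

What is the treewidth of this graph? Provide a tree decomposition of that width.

With just one bag of size 4, the width is 4 − 1 = 3, so tw(G) ≤ 3. On the other hand G contains the 4-clique {a, b, c, d}. A clique must lie in a single bag of any decomposition, so no decomposition can have width below 3. Therefore the treewidth is 3.

Treewidth 3.
One such decomposition:
Bags: B1 = {a, b, c, d}
Tree: (single bag)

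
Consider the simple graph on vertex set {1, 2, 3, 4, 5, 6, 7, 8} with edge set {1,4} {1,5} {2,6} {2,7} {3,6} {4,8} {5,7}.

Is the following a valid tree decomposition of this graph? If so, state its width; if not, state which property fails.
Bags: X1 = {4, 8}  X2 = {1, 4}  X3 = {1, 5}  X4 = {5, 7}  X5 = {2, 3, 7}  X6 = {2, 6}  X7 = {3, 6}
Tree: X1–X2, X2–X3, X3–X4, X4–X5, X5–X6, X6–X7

No — bags containing vertex 3 are not connected in the tree.

A tree decomposition must satisfy three properties: every vertex lies in some bag; for every edge, both endpoints lie together in some bag; and for every vertex, the bags containing it form a connected subtree. Here bags containing vertex 3 are not connected in the tree, so the decomposition is invalid.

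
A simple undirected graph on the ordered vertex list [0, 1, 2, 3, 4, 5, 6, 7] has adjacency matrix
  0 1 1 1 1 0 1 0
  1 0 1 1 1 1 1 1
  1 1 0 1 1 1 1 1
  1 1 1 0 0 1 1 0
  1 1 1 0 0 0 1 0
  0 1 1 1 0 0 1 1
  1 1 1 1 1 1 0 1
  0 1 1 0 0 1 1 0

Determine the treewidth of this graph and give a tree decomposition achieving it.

Every bag has size at most 5, so the width is 5 − 1 = 4 and tw(G) ≤ 4. Conversely, {0, 1, 2, 3, 6} is a clique of size 5, and the vertices of any clique must share a bag in every tree decomposition; so some bag has ≥ 5 vertices and tw(G) ≥ 4. Combining the bounds, tw(G) = 4.

Treewidth 4.
One such decomposition:
Bags: B1 = {1, 2, 3, 5, 6}  B2 = {1, 2, 5, 6, 7}  B3 = {0, 1, 2, 3, 6}  B4 = {0, 1, 2, 4, 6}
Tree: B1–B2, B1–B3, B3–B4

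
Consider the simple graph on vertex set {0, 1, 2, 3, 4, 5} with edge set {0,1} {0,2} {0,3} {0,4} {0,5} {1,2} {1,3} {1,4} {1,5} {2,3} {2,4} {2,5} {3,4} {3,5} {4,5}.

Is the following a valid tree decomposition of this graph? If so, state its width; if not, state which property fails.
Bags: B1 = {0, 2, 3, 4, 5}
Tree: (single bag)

A tree decomposition must satisfy three properties: every vertex lies in some bag; for every edge, both endpoints lie together in some bag; and for every vertex, the bags containing it form a connected subtree. Here vertex 1 appears in no bag, so the decomposition is invalid.

No — vertex 1 appears in no bag.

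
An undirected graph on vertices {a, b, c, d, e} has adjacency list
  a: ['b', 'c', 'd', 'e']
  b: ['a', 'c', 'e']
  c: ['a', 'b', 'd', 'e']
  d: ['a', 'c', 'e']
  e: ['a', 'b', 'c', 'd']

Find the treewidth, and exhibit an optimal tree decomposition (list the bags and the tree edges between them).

Treewidth 3.
One such decomposition:
Bags: B1 = {a, c, d, e}  B2 = {a, b, c, e}
Tree: B1–B2

The largest bag has 4 vertices, giving width 3; this decomposition certifies tw(G) ≤ 3. Conversely, {a, c, d, e} is a clique of size 4, and the vertices of any clique must share a bag in every tree decomposition; so some bag has ≥ 4 vertices and tw(G) ≥ 3. The upper and lower bounds meet at 3, so that is the treewidth.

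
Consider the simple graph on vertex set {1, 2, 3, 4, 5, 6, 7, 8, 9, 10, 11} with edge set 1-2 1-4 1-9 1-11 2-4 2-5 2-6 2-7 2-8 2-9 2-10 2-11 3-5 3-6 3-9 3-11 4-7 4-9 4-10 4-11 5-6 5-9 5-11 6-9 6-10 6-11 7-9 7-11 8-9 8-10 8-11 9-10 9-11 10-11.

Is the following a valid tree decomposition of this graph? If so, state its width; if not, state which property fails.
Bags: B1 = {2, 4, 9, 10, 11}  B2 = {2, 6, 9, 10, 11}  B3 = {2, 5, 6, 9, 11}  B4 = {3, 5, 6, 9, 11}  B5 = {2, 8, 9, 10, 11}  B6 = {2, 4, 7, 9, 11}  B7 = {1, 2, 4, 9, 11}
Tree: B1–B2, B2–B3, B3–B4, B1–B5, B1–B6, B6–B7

Yes; width 4.

Every vertex of G appears in some bag (union = {1, 2, 3, 4, 5, 6, 7, 8, 9, 10, 11}); every edge is covered by a bag; and for each vertex v the set of bags containing v is connected in the bag tree. The decomposition is therefore valid. The largest bag has 5 vertices, so the width is 4.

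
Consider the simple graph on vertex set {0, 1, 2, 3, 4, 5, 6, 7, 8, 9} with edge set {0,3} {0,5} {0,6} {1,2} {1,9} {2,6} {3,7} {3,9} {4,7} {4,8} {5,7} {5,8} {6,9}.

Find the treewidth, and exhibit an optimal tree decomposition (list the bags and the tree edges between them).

Treewidth 2.
Bags: B1 = {1, 2, 9}  B2 = {2, 6, 9}  B3 = {3, 6, 9}  B4 = {0, 3, 6}  B5 = {0, 3, 7}  B6 = {0, 5, 7}  B7 = {4, 5, 7}  B8 = {4, 5, 8}
Tree: B1–B2, B2–B3, B3–B4, B4–B5, B5–B6, B6–B7, B7–B8

The largest bag has 3 vertices, giving width 2; this decomposition certifies tw(G) ≤ 2. The edges 1–2–6–9–1 form a cycle, so G is not a tree and its treewidth is at least 2. Hence tw(G) = 2 exactly.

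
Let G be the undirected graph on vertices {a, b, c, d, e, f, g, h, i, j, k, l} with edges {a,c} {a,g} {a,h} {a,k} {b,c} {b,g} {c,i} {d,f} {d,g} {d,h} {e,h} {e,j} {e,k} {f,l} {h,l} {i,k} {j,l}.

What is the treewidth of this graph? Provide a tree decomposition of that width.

Treewidth 3.
Bags: B1 = {d, f, j, l}  B2 = {d, h, j, l}  B3 = {d, e, h, j}  B4 = {d, e, g, h}  B5 = {a, e, g, h}  B6 = {a, e, g, k}  B7 = {a, b, g, k}  B8 = {a, b, c, k}  B9 = {b, c, i, k}
Tree: B1–B2, B2–B3, B3–B4, B4–B5, B5–B6, B6–B7, B7–B8, B8–B9

Every bag has size at most 4, so the width is 4 − 1 = 3 and tw(G) ≤ 3. For the lower bound: the 4 vertex sets {f,j,l}, {d}, {h}, {a,e,g,k} are disjoint, each induces a connected subgraph, and every pair is joined by at least one edge of G. Contracting each set to a single vertex therefore yields K_{4} as a minor, and since treewidth is minor-monotone, tw(G) ≥ tw(K_{4}) = 3. Hence tw(G) = 3 exactly.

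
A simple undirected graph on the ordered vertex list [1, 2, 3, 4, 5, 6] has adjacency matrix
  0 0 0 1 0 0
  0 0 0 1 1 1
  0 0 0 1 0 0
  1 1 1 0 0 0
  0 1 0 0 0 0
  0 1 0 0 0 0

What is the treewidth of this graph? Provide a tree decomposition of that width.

Treewidth 1.
Bags: B1 = {1, 4}  B2 = {2, 4}  B3 = {2, 5}  B4 = {2, 6}  B5 = {3, 4}
Tree: B1–B2, B2–B3, B2–B4, B1–B5

Every bag has size at most 2, so the width is 2 − 1 = 1 and tw(G) ≤ 1. Any graph with an edge has treewidth ≥ 1, and G has the edge 4–1. Combining the bounds, tw(G) = 1.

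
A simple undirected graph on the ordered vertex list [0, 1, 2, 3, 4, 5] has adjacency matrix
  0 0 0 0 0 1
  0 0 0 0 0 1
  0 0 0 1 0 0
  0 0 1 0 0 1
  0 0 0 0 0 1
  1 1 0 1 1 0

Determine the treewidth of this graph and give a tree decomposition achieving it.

Every bag has size at most 2, so the width is 2 − 1 = 1 and tw(G) ≤ 1. Any graph with an edge has treewidth ≥ 1, and G has the edge 4–5. Combining the bounds, tw(G) = 1.

Treewidth 1.
Bags: B1 = {4, 5}  B2 = {0, 5}  B3 = {3, 5}  B4 = {1, 5}  B5 = {2, 3}
Tree: B1–B2, B1–B3, B1–B4, B3–B5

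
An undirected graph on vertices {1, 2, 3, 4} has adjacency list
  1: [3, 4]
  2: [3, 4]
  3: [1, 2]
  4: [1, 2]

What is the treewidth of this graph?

A width-2 tree decomposition is:
Bags: B1 = {1, 3, 4}  B2 = {2, 3, 4}
Tree: B1–B2
Each bag holds 3 vertices, so the decomposition has width 2, which upper-bounds the treewidth. The edges 3–1–4–2–3 form a cycle, so G is not a tree and its treewidth is at least 2. The upper and lower bounds meet at 2, so that is the treewidth.

2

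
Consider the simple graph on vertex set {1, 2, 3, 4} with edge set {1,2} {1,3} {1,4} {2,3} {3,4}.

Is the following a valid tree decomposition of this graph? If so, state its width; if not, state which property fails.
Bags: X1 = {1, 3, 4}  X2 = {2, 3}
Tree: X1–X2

No — edge (1,2) lies in no bag.

A tree decomposition must satisfy three properties: every vertex lies in some bag; for every edge, both endpoints lie together in some bag; and for every vertex, the bags containing it form a connected subtree. Here edge (1,2) lies in no bag, so the decomposition is invalid.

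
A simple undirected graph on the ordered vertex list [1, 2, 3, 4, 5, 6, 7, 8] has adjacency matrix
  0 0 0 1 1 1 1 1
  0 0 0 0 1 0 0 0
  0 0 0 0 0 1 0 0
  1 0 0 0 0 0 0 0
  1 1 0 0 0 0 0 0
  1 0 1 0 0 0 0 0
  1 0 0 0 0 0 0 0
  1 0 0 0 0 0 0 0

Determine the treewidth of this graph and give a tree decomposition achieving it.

Treewidth 1.
One such decomposition:
Bags: B1 = {1, 5}  B2 = {1, 6}  B3 = {1, 7}  B4 = {3, 6}  B5 = {1, 4}  B6 = {1, 8}  B7 = {2, 5}
Tree: B1–B2, B1–B3, B2–B4, B3–B5, B3–B6, B1–B7

Each bag holds 2 vertices, so the decomposition has width 1, which upper-bounds the treewidth. Since G has at least one edge (e.g. 5–1), it is not an edgeless graph, so tw(G) ≥ 1. Hence tw(G) = 1 exactly.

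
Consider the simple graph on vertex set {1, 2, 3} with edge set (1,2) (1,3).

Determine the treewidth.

1

A width-1 tree decomposition is:
Bags: B1 = {1, 3}  B2 = {1, 2}
Tree: B1–B2
The largest bag has 2 vertices, giving width 1; this decomposition certifies tw(G) ≤ 1. G has an edge, so its treewidth is at least 1. Hence tw(G) = 1 exactly.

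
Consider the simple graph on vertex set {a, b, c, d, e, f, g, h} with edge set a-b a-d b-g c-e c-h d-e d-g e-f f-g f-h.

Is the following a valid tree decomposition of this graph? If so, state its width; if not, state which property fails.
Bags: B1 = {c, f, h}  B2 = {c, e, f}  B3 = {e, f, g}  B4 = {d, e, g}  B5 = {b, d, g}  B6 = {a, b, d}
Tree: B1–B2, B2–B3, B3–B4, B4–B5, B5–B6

Every vertex of G appears in some bag (union = {a, b, c, d, e, f, g, h}); every edge is covered by a bag; and for each vertex v the set of bags containing v is connected in the bag tree. The decomposition is therefore valid. The largest bag has 3 vertices, so the width is 2.

Yes; width 2.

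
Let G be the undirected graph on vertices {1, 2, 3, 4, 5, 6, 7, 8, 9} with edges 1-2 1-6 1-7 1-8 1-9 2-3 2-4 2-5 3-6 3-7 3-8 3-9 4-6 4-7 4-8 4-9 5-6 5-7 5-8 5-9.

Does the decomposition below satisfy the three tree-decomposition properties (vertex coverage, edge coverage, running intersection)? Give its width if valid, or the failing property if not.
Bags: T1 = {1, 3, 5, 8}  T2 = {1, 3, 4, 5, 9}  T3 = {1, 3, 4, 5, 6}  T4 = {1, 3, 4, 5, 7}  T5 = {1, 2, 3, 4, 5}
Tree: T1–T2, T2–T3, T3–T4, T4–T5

No — edge (4,8) lies in no bag.

A tree decomposition must satisfy three properties: every vertex lies in some bag; for every edge, both endpoints lie together in some bag; and for every vertex, the bags containing it form a connected subtree. Here edge (4,8) lies in no bag, so the decomposition is invalid.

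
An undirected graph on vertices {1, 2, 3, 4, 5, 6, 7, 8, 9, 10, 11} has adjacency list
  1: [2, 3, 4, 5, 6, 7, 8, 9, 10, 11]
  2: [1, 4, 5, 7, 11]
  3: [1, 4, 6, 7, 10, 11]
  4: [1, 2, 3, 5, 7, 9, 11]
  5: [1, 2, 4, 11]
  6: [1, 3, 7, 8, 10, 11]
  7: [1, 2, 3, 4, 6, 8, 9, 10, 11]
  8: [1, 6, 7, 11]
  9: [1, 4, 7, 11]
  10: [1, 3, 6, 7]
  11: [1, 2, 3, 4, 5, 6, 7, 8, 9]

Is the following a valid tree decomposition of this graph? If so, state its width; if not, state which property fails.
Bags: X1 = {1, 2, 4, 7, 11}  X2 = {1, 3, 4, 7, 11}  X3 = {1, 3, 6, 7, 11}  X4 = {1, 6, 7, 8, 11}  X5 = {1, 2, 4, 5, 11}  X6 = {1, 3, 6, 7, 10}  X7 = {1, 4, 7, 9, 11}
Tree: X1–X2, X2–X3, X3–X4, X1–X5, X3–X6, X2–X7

Vertex coverage: the bags together contain {1, 2, 3, 4, 5, 6, 7, 8, 9, 10, 11}, the full vertex set. Edge coverage: each edge of G has both endpoints in at least one bag. Running intersection: for every vertex, the bags containing it form a connected subtree. All three properties hold, so this is a valid tree decomposition of width max|bag| − 1 = 4, and hence tw(G) ≤ 4.

Yes; width 4.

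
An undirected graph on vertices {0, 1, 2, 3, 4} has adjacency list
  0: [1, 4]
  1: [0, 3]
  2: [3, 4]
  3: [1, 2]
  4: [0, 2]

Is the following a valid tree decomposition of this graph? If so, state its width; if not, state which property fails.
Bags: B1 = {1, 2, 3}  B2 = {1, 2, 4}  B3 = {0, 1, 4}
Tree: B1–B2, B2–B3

Every vertex of G appears in some bag (union = {0, 1, 2, 3, 4}); every edge is covered by a bag; and for each vertex v the set of bags containing v is connected in the bag tree. The decomposition is therefore valid. The largest bag has 3 vertices, so the width is 2.

Yes; width 2.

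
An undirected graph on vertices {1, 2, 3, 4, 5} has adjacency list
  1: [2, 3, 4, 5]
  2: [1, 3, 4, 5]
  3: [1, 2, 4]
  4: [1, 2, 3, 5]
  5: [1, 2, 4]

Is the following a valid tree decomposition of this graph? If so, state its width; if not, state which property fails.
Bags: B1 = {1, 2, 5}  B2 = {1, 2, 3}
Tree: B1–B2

A tree decomposition must satisfy three properties: every vertex lies in some bag; for every edge, both endpoints lie together in some bag; and for every vertex, the bags containing it form a connected subtree. Here vertex 4 appears in no bag, so the decomposition is invalid.

No — vertex 4 appears in no bag.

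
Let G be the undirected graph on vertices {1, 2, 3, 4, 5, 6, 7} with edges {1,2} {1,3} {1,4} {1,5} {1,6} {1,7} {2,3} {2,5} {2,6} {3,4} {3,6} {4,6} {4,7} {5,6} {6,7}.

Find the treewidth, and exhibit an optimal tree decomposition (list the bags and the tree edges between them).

Treewidth 3.
Bags: B1 = {1, 2, 3, 6}  B2 = {1, 3, 4, 6}  B3 = {1, 2, 5, 6}  B4 = {1, 4, 6, 7}
Tree: B1–B2, B1–B3, B2–B4

Each bag holds 4 vertices, so the decomposition has width 3, which upper-bounds the treewidth. Conversely, {1, 2, 3, 6} is a clique of size 4, and the vertices of any clique must share a bag in every tree decomposition; so some bag has ≥ 4 vertices and tw(G) ≥ 3. Combining the bounds, tw(G) = 3.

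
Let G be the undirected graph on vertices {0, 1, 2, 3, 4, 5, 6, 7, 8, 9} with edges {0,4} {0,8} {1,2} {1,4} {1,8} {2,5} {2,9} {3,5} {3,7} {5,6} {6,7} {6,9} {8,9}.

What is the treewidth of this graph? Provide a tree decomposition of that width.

Treewidth 2.
One such decomposition:
Bags: B1 = {3, 5, 7}  B2 = {5, 6, 7}  B3 = {2, 5, 6}  B4 = {2, 6, 9}  B5 = {1, 2, 9}  B6 = {1, 8, 9}  B7 = {1, 4, 8}  B8 = {0, 4, 8}
Tree: B1–B2, B2–B3, B3–B4, B4–B5, B5–B6, B6–B7, B7–B8

The largest bag has 3 vertices, giving width 2; this decomposition certifies tw(G) ≤ 2. Since 3–7–6–5–3 is a cycle in G, G is not acyclic. Forests are exactly the graphs of treewidth ≤ 1, so tw(G) ≥ 2. Therefore the treewidth is 2.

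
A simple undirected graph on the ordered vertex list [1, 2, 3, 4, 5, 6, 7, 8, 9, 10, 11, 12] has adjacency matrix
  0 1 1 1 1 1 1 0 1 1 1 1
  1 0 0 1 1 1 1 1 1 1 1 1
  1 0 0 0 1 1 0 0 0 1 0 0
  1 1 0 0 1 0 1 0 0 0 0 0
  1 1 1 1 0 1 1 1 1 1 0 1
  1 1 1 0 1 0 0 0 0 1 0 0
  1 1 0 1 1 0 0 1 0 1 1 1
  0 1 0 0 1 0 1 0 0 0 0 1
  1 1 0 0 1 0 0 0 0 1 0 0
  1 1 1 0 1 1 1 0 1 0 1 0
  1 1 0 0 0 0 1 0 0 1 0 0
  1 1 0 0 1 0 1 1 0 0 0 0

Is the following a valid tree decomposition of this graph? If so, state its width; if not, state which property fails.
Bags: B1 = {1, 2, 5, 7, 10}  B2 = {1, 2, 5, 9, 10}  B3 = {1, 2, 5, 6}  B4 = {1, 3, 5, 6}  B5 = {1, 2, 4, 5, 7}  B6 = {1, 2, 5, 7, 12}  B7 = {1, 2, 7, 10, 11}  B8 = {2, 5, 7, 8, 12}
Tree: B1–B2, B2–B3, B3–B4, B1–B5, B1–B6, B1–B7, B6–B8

No — edge (10,6) lies in no bag.

A tree decomposition must satisfy three properties: every vertex lies in some bag; for every edge, both endpoints lie together in some bag; and for every vertex, the bags containing it form a connected subtree. Here edge (10,6) lies in no bag, so the decomposition is invalid.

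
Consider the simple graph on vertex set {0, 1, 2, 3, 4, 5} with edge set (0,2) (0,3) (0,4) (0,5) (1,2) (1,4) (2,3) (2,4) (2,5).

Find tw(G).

A width-2 tree decomposition is:
Bags: B1 = {0, 2, 4}  B2 = {1, 2, 4}  B3 = {0, 2, 3}  B4 = {0, 2, 5}
Tree: B1–B2, B1–B3, B1–B4
The largest bag has 3 vertices, giving width 2; this decomposition certifies tw(G) ≤ 2. Conversely, {0, 2, 3} is a clique of size 3, and the vertices of any clique must share a bag in every tree decomposition; so some bag has ≥ 3 vertices and tw(G) ≥ 2. Hence tw(G) = 2 exactly.

2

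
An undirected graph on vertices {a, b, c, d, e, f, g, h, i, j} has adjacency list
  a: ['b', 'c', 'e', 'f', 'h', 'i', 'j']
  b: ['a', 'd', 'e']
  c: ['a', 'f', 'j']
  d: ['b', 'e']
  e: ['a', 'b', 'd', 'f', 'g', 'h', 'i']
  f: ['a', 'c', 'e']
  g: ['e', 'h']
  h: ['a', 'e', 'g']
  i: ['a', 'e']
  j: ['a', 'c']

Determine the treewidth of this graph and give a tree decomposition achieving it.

Treewidth 2.
One such decomposition:
Bags: B1 = {a, e, h}  B2 = {a, e, f}  B3 = {a, c, f}  B4 = {a, b, e}  B5 = {b, d, e}  B6 = {e, g, h}  B7 = {a, c, j}  B8 = {a, e, i}
Tree: B1–B2, B2–B3, B1–B4, B4–B5, B1–B6, B3–B7, B2–B8

Each bag holds 3 vertices, so the decomposition has width 2, which upper-bounds the treewidth. Conversely, {b, d, e} is a clique of size 3, and the vertices of any clique must share a bag in every tree decomposition; so some bag has ≥ 3 vertices and tw(G) ≥ 2. Therefore the treewidth is 2.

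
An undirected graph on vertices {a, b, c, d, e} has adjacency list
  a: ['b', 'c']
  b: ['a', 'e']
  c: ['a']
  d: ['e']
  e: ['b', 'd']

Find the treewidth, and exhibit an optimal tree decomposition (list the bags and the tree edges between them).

Each bag holds 2 vertices, so the decomposition has width 1, which upper-bounds the treewidth. Any graph with an edge has treewidth ≥ 1, and G has the edge c–a. Hence tw(G) = 1 exactly.

Treewidth 1.
One such decomposition:
Bags: B1 = {a, c}  B2 = {a, b}  B3 = {b, e}  B4 = {d, e}
Tree: B1–B2, B2–B3, B3–B4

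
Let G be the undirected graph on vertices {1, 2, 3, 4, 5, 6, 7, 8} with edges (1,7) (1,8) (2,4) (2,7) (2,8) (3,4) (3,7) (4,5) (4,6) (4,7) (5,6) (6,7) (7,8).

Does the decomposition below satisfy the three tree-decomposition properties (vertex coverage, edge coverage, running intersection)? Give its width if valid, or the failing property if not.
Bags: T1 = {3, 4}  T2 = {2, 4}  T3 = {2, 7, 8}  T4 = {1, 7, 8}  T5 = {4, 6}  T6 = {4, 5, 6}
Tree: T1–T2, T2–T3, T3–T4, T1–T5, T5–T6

No — edge (3,7) lies in no bag.

A tree decomposition must satisfy three properties: every vertex lies in some bag; for every edge, both endpoints lie together in some bag; and for every vertex, the bags containing it form a connected subtree. Here edge (3,7) lies in no bag, so the decomposition is invalid.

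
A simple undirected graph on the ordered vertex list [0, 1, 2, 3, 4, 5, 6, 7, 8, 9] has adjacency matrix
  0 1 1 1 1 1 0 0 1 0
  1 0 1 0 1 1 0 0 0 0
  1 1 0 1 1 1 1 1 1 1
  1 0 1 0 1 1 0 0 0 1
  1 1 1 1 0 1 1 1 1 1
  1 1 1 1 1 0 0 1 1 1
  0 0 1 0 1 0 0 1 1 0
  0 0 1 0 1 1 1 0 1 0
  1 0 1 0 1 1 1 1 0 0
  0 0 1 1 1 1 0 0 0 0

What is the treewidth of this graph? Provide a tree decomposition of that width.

The largest bag has 5 vertices, giving width 4; this decomposition certifies tw(G) ≤ 4. On the other hand G contains the 5-clique {0, 2, 4, 5, 8}. A clique must lie in a single bag of any decomposition, so no decomposition can have width below 4. Combining the bounds, tw(G) = 4.

Treewidth 4.
One such decomposition:
Bags: B1 = {2, 4, 5, 7, 8}  B2 = {0, 2, 4, 5, 8}  B3 = {0, 2, 3, 4, 5}  B4 = {2, 3, 4, 5, 9}  B5 = {2, 4, 6, 7, 8}  B6 = {0, 1, 2, 4, 5}
Tree: B1–B2, B2–B3, B3–B4, B1–B5, B3–B6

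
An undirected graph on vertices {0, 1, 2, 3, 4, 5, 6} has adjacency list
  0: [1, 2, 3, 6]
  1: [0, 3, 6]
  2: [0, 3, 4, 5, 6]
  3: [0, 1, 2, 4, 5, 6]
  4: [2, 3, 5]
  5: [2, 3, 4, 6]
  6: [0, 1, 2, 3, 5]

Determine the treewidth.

A width-3 tree decomposition is:
Bags: B1 = {0, 1, 3, 6}  B2 = {0, 2, 3, 6}  B3 = {2, 3, 5, 6}  B4 = {2, 3, 4, 5}
Tree: B1–B2, B2–B3, B3–B4
Every bag has size at most 4, so the width is 4 − 1 = 3 and tw(G) ≤ 3. For the lower bound, the 4 vertices {0, 1, 3, 6} are pairwise adjacent, and any tree decomposition puts a clique entirely inside one bag — forcing width ≥ 3. Hence tw(G) = 3 exactly.

3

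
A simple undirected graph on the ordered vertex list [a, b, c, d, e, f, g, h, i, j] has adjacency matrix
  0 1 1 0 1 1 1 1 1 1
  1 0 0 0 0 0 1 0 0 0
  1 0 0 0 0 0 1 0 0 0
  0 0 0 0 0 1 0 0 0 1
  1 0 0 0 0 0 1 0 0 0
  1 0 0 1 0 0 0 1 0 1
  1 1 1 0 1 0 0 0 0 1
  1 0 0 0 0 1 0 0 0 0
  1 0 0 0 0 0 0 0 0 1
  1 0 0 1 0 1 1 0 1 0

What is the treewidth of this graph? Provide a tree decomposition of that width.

Each bag holds 3 vertices, so the decomposition has width 2, which upper-bounds the treewidth. For the lower bound, the 3 vertices {d, f, j} are pairwise adjacent, and any tree decomposition puts a clique entirely inside one bag — forcing width ≥ 2. The upper and lower bounds meet at 2, so that is the treewidth.

Treewidth 2.
Bags: B1 = {a, e, g}  B2 = {a, b, g}  B3 = {a, g, j}  B4 = {a, f, j}  B5 = {d, f, j}  B6 = {a, c, g}  B7 = {a, i, j}  B8 = {a, f, h}
Tree: B1–B2, B2–B3, B3–B4, B4–B5, B3–B6, B3–B7, B4–B8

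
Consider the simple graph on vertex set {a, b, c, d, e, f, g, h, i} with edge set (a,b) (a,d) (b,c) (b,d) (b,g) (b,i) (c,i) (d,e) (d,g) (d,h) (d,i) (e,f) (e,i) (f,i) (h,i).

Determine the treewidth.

2

A width-2 tree decomposition is:
Bags: B1 = {b, c, i}  B2 = {b, d, i}  B3 = {d, h, i}  B4 = {b, d, g}  B5 = {d, e, i}  B6 = {e, f, i}  B7 = {a, b, d}
Tree: B1–B2, B2–B3, B2–B4, B3–B5, B5–B6, B2–B7
Every bag has size at most 3, so the width is 3 − 1 = 2 and tw(G) ≤ 2. For the lower bound, the 3 vertices {d, e, i} are pairwise adjacent, and any tree decomposition puts a clique entirely inside one bag — forcing width ≥ 2. Therefore the treewidth is 2.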